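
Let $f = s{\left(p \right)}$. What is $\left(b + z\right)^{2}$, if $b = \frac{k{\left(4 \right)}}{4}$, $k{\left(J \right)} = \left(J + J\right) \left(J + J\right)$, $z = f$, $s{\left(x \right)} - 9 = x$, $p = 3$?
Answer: $784$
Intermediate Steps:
$s{\left(x \right)} = 9 + x$
$f = 12$ ($f = 9 + 3 = 12$)
$z = 12$
$k{\left(J \right)} = 4 J^{2}$ ($k{\left(J \right)} = 2 J 2 J = 4 J^{2}$)
$b = 16$ ($b = \frac{4 \cdot 4^{2}}{4} = 4 \cdot 16 \cdot \frac{1}{4} = 64 \cdot \frac{1}{4} = 16$)
$\left(b + z\right)^{2} = \left(16 + 12\right)^{2} = 28^{2} = 784$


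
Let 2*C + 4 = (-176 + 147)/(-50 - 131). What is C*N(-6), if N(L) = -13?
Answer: 9035/362 ≈ 24.959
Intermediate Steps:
C = -695/362 (C = -2 + ((-176 + 147)/(-50 - 131))/2 = -2 + (-29/(-181))/2 = -2 + (-29*(-1/181))/2 = -2 + (½)*(29/181) = -2 + 29/362 = -695/362 ≈ -1.9199)
C*N(-6) = -695/362*(-13) = 9035/362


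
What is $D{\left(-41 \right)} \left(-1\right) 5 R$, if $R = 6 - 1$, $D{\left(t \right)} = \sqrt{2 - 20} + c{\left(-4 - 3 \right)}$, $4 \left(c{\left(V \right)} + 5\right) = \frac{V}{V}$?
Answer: $\frac{475}{4} - 75 i \sqrt{2} \approx 118.75 - 106.07 i$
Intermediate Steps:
$c{\left(V \right)} = - \frac{19}{4}$ ($c{\left(V \right)} = -5 + \frac{V \frac{1}{V}}{4} = -5 + \frac{1}{4} \cdot 1 = -5 + \frac{1}{4} = - \frac{19}{4}$)
$D{\left(t \right)} = - \frac{19}{4} + 3 i \sqrt{2}$ ($D{\left(t \right)} = \sqrt{2 - 20} - \frac{19}{4} = \sqrt{-18} - \frac{19}{4} = 3 i \sqrt{2} - \frac{19}{4} = - \frac{19}{4} + 3 i \sqrt{2}$)
$R = 5$
$D{\left(-41 \right)} \left(-1\right) 5 R = \left(- \frac{19}{4} + 3 i \sqrt{2}\right) \left(-1\right) 5 \cdot 5 = \left(- \frac{19}{4} + 3 i \sqrt{2}\right) \left(\left(-5\right) 5\right) = \left(- \frac{19}{4} + 3 i \sqrt{2}\right) \left(-25\right) = \frac{475}{4} - 75 i \sqrt{2}$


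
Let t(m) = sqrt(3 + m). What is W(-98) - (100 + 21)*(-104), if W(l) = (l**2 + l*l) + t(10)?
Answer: 31792 + sqrt(13) ≈ 31796.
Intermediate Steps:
W(l) = sqrt(13) + 2*l**2 (W(l) = (l**2 + l*l) + sqrt(3 + 10) = (l**2 + l**2) + sqrt(13) = 2*l**2 + sqrt(13) = sqrt(13) + 2*l**2)
W(-98) - (100 + 21)*(-104) = (sqrt(13) + 2*(-98)**2) - (100 + 21)*(-104) = (sqrt(13) + 2*9604) - 121*(-104) = (sqrt(13) + 19208) - 1*(-12584) = (19208 + sqrt(13)) + 12584 = 31792 + sqrt(13)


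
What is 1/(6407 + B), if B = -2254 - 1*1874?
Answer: 1/2279 ≈ 0.00043879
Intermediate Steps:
B = -4128 (B = -2254 - 1874 = -4128)
1/(6407 + B) = 1/(6407 - 4128) = 1/2279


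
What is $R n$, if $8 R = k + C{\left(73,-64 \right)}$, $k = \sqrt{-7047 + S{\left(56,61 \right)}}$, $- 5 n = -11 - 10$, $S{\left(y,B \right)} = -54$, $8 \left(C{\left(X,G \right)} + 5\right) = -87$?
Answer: $- \frac{2667}{320} + \frac{63 i \sqrt{789}}{40} \approx -8.3344 + 44.24 i$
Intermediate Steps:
$C{\left(X,G \right)} = - \frac{127}{8}$ ($C{\left(X,G \right)} = -5 + \frac{1}{8} \left(-87\right) = -5 - \frac{87}{8} = - \frac{127}{8}$)
$n = \frac{21}{5}$ ($n = - \frac{-11 - 10}{5} = \left(- \frac{1}{5}\right) \left(-21\right) = \frac{21}{5} \approx 4.2$)
$k = 3 i \sqrt{789}$ ($k = \sqrt{-7047 - 54} = \sqrt{-7101} = 3 i \sqrt{789} \approx 84.267 i$)
$R = - \frac{127}{64} + \frac{3 i \sqrt{789}}{8}$ ($R = \frac{3 i \sqrt{789} - \frac{127}{8}}{8} = \frac{- \frac{127}{8} + 3 i \sqrt{789}}{8} = - \frac{127}{64} + \frac{3 i \sqrt{789}}{8} \approx -1.9844 + 10.533 i$)
$R n = \left(- \frac{127}{64} + \frac{3 i \sqrt{789}}{8}\right) \frac{21}{5} = - \frac{2667}{320} + \frac{63 i \sqrt{789}}{40}$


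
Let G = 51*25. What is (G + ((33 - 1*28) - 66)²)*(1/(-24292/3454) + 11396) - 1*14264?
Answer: 345671769050/6073 ≈ 5.6919e+7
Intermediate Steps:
G = 1275
(G + ((33 - 1*28) - 66)²)*(1/(-24292/3454) + 11396) - 1*14264 = (1275 + ((33 - 1*28) - 66)²)*(1/(-24292/3454) + 11396) - 1*14264 = (1275 + ((33 - 28) - 66)²)*(1/(-24292*1/3454) + 11396) - 14264 = (1275 + (5 - 66)²)*(1/(-12146/1727) + 11396) - 14264 = (1275 + (-61)²)*(-1727/12146 + 11396) - 14264 = (1275 + 3721)*(138414089/12146) - 14264 = 4996*(138414089/12146) - 14264 = 345758394322/6073 - 14264 = 345671769050/6073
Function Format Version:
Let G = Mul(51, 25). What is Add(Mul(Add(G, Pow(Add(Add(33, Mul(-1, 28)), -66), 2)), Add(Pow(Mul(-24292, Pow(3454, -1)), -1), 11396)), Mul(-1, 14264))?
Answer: Rational(345671769050, 6073) ≈ 5.6919e+7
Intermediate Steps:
G = 1275
Add(Mul(Add(G, Pow(Add(Add(33, Mul(-1, 28)), -66), 2)), Add(Pow(Mul(-24292, Pow(3454, -1)), -1), 11396)), Mul(-1, 14264)) = Add(Mul(Add(1275, Pow(Add(Add(33, Mul(-1, 28)), -66), 2)), Add(Pow(Mul(-24292, Pow(3454, -1)), -1), 11396)), Mul(-1, 14264)) = Add(Mul(Add(1275, Pow(Add(Add(33, -28), -66), 2)), Add(Pow(Mul(-24292, Rational(1, 3454)), -1), 11396)), -14264) = Add(Mul(Add(1275, Pow(Add(5, -66), 2)), Add(Pow(Rational(-12146, 1727), -1), 11396)), -14264) = Add(Mul(Add(1275, Pow(-61, 2)), Add(Rational(-1727, 12146), 11396)), -14264) = Add(Mul(Add(1275, 3721), Rational(138414089, 12146)), -14264) = Add(Mul(4996, Rational(138414089, 12146)), -14264) = Add(Rational(345758394322, 6073), -14264) = Rational(345671769050, 6073)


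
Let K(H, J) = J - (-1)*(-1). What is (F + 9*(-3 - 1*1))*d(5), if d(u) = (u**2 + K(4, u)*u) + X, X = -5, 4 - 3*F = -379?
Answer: 11000/3 ≈ 3666.7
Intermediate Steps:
F = 383/3 (F = 4/3 - 1/3*(-379) = 4/3 + 379/3 = 383/3 ≈ 127.67)
K(H, J) = -1 + J (K(H, J) = J - 1*1 = J - 1 = -1 + J)
d(u) = -5 + u**2 + u*(-1 + u) (d(u) = (u**2 + (-1 + u)*u) - 5 = (u**2 + u*(-1 + u)) - 5 = -5 + u**2 + u*(-1 + u))
(F + 9*(-3 - 1*1))*d(5) = (383/3 + 9*(-3 - 1*1))*(-5 - 1*5 + 2*5**2) = (383/3 + 9*(-3 - 1))*(-5 - 5 + 2*25) = (383/3 + 9*(-4))*(-5 - 5 + 50) = (383/3 - 36)*40 = (275/3)*40 = 11000/3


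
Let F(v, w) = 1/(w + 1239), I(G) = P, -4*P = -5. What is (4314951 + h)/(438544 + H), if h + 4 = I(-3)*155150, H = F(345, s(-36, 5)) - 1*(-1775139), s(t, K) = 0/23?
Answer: 11173015791/5485506476 ≈ 2.0368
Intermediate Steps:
P = 5/4 (P = -¼*(-5) = 5/4 ≈ 1.2500)
s(t, K) = 0 (s(t, K) = 0*(1/23) = 0)
I(G) = 5/4
F(v, w) = 1/(1239 + w)
H = 2199397222/1239 (H = 1/(1239 + 0) - 1*(-1775139) = 1/1239 + 1775139 = 2199397222/1239 ≈ 1.7751e+6)
h = 387867/2 (h = -4 + (5/4)*155150 = -4 + 387875/2 = 387867/2 ≈ 1.9393e+5)
(4314951 + h)/(438544 + H) = (4314951 + 387867/2)/(438544 + 2199397222/1239) = 9017769/(2*(2742753238/1239)) = (9017769/2)*(1239/2742753238) = 11173015791/5485506476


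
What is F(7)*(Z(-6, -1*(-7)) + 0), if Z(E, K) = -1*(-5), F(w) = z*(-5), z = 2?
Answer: -50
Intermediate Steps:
F(w) = -10 (F(w) = 2*(-5) = -10)
Z(E, K) = 5
F(7)*(Z(-6, -1*(-7)) + 0) = -10*(5 + 0) = -10*5 = -50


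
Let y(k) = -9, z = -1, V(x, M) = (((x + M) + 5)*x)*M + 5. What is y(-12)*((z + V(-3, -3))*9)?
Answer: 405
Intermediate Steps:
V(x, M) = 5 + M*x*(5 + M + x) (V(x, M) = (((M + x) + 5)*x)*M + 5 = ((5 + M + x)*x)*M + 5 = (x*(5 + M + x))*M + 5 = M*x*(5 + M + x) + 5 = 5 + M*x*(5 + M + x))
y(-12)*((z + V(-3, -3))*9) = -9*(-1 + (5 - 3*(-3)**2 - 3*(-3)**2 + 5*(-3)*(-3)))*9 = -9*(-1 + (5 - 3*9 - 3*9 + 45))*9 = -9*(-1 + (5 - 27 - 27 + 45))*9 = -9*(-1 - 4)*9 = -(-45)*9 = -9*(-45) = 405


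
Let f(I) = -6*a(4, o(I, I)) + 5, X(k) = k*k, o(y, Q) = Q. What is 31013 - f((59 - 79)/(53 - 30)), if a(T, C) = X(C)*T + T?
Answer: 16425528/529 ≈ 31050.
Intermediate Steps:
X(k) = k²
a(T, C) = T + T*C² (a(T, C) = C²*T + T = T*C² + T = T + T*C²)
f(I) = -19 - 24*I² (f(I) = -24*(1 + I²) + 5 = -6*(4 + 4*I²) + 5 = (-24 - 24*I²) + 5 = -19 - 24*I²)
31013 - f((59 - 79)/(53 - 30)) = 31013 - (-19 - 24*(59 - 79)²/(53 - 30)²) = 31013 - (-19 - 24*(-20/23)²) = 31013 - (-19 - 24*400/529) = 31013 - (-19 - 9600/529) = 31013 - 1*(-19651/529) = 31013 + 19651/529 = 16425528/529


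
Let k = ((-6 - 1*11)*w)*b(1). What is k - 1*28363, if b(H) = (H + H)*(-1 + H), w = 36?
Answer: -28363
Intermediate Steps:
b(H) = 2*H*(-1 + H) (b(H) = (2*H)*(-1 + H) = 2*H*(-1 + H))
k = 0 (k = ((-6 - 1*11)*36)*(2*1*(-1 + 1)) = ((-6 - 11)*36)*(2*1*0) = -17*36*0 = -612*0 = 0)
k - 1*28363 = 0 - 1*28363 = 0 - 28363 = -28363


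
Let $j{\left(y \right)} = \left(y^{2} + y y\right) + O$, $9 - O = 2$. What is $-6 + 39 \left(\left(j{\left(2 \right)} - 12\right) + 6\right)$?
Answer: $345$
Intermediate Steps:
$O = 7$ ($O = 9 - 2 = 7$)
$j{\left(y \right)} = 7 + 2 y^{2}$ ($j{\left(y \right)} = \left(y^{2} + y y\right) + 7 = \left(y^{2} + y^{2}\right) + 7 = 2 y^{2} + 7 = 7 + 2 y^{2}$)
$-6 + 39 \left(\left(j{\left(2 \right)} - 12\right) + 6\right) = -6 + 39 \left(\left(\left(7 + 2 \cdot 2^{2}\right) - 12\right) + 6\right) = -6 + 39 \left(\left(\left(7 + 2 \cdot 4\right) - 12\right) + 6\right) = -6 + 39 \left(\left(\left(7 + 8\right) - 12\right) + 6\right) = -6 + 39 \left(\left(15 - 12\right) + 6\right) = -6 + 39 \left(3 + 6\right) = -6 + 39 \cdot 9 = -6 + 351 = 345$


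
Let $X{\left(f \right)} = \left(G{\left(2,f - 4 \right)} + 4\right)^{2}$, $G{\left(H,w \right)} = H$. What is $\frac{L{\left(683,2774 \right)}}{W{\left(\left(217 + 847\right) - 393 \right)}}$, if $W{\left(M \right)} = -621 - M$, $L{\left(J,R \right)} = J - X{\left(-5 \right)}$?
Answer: $- \frac{647}{1292} \approx -0.50077$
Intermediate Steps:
$X{\left(f \right)} = 36$ ($X{\left(f \right)} = \left(2 + 4\right)^{2} = 6^{2} = 36$)
$L{\left(J,R \right)} = -36 + J$ ($L{\left(J,R \right)} = J - 36 = -36 + J$)
$\frac{L{\left(683,2774 \right)}}{W{\left(\left(217 + 847\right) - 393 \right)}} = \frac{-36 + 683}{-621 - \left(\left(217 + 847\right) - 393\right)} = \frac{647}{-621 - \left(1064 - 393\right)} = \frac{647}{-621 - 671} = \frac{647}{-1292} = 647 \left(- \frac{1}{1292}\right) = - \frac{647}{1292}$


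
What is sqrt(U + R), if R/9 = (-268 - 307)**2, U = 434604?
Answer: sqrt(3410229) ≈ 1846.7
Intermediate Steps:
R = 2975625 (R = 9*(-268 - 307)**2 = 9*(-575)**2 = 9*330625 = 2975625)
sqrt(U + R) = sqrt(434604 + 2975625) = sqrt(3410229)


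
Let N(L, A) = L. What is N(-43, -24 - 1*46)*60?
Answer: -2580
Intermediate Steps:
N(-43, -24 - 1*46)*60 = -43*60 = -2580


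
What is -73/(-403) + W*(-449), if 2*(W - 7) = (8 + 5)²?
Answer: -33113155/806 ≈ -41083.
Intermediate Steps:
W = 183/2 (W = 7 + (8 + 5)²/2 = 7 + (½)*13² = 7 + (½)*169 = 7 + 169/2 = 183/2 ≈ 91.500)
-73/(-403) + W*(-449) = -73/(-403) + (183/2)*(-449) = -73*(-1/403) - 82167/2 = 73/403 - 82167/2 = -33113155/806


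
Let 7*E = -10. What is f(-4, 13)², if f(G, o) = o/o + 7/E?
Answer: 1521/100 ≈ 15.210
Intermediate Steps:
E = -10/7 (E = (⅐)*(-10) = -10/7 ≈ -1.4286)
f(G, o) = -39/10 (f(G, o) = o/o + 7/(-10/7) = 1 + 7*(-7/10) = 1 - 49/10 = -39/10)
f(-4, 13)² = (-39/10)² = 1521/100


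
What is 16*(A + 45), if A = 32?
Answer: 1232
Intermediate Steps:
16*(A + 45) = 16*(32 + 45) = 16*77 = 1232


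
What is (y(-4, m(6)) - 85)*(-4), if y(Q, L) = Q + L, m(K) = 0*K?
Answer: 356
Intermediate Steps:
m(K) = 0
y(Q, L) = L + Q
(y(-4, m(6)) - 85)*(-4) = ((0 - 4) - 85)*(-4) = (-4 - 85)*(-4) = -89*(-4) = 356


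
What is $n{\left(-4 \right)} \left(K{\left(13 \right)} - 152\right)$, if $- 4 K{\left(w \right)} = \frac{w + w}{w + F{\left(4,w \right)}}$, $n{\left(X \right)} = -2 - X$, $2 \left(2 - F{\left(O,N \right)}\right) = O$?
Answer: $-305$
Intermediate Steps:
$F{\left(O,N \right)} = 2 - \frac{O}{2}$
$K{\left(w \right)} = - \frac{1}{2}$ ($K{\left(w \right)} = - \frac{\left(w + w\right) \frac{1}{w + \left(2 - 2\right)}}{4} = - \frac{2 w \frac{1}{w + \left(2 - 2\right)}}{4} = - \frac{2 w \frac{1}{w + 0}}{4} = - \frac{2 w \frac{1}{w}}{4} = \left(- \frac{1}{4}\right) 2 = - \frac{1}{2}$)
$n{\left(-4 \right)} \left(K{\left(13 \right)} - 152\right) = \left(-2 - -4\right) \left(- \frac{1}{2} - 152\right) = \left(-2 + 4\right) \left(- \frac{305}{2}\right) = 2 \left(- \frac{305}{2}\right) = -305$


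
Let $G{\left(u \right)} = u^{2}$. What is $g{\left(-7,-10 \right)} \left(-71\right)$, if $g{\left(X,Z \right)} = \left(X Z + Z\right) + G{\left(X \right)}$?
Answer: $-7739$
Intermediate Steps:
$g{\left(X,Z \right)} = Z + X^{2} + X Z$ ($g{\left(X,Z \right)} = \left(X Z + Z\right) + X^{2} = \left(Z + X Z\right) + X^{2} = Z + X^{2} + X Z$)
$g{\left(-7,-10 \right)} \left(-71\right) = \left(-10 + \left(-7\right)^{2} - -70\right) \left(-71\right) = \left(-10 + 49 + 70\right) \left(-71\right) = 109 \left(-71\right) = -7739$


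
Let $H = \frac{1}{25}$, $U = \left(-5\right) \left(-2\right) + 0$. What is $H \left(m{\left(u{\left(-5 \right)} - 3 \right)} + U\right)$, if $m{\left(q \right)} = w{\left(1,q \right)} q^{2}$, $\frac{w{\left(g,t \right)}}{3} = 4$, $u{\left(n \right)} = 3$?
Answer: $\frac{2}{5} \approx 0.4$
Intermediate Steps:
$w{\left(g,t \right)} = 12$ ($w{\left(g,t \right)} = 3 \cdot 4 = 12$)
$U = 10$ ($U = 10 + 0 = 10$)
$m{\left(q \right)} = 12 q^{2}$
$H = \frac{1}{25} \approx 0.04$
$H \left(m{\left(u{\left(-5 \right)} - 3 \right)} + U\right) = \frac{12 \left(3 - 3\right)^{2} + 10}{25} = \frac{12 \cdot 0^{2} + 10}{25} = \frac{12 \cdot 0 + 10}{25} = \frac{0 + 10}{25} = \frac{1}{25} \cdot 10 = \frac{2}{5}$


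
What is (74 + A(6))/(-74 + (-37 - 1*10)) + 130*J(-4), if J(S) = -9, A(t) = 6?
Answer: -141650/121 ≈ -1170.7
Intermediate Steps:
(74 + A(6))/(-74 + (-37 - 1*10)) + 130*J(-4) = (74 + 6)/(-74 + (-37 - 1*10)) + 130*(-9) = 80/(-74 + (-37 - 10)) - 1170 = 80/(-74 - 47) - 1170 = 80/(-121) - 1170 = 80*(-1/121) - 1170 = -80/121 - 1170 = -141650/121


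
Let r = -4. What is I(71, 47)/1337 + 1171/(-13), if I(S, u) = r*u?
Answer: -1568071/17381 ≈ -90.218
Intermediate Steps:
I(S, u) = -4*u
I(71, 47)/1337 + 1171/(-13) = -4*47/1337 + 1171/(-13) = -188*1/1337 + 1171*(-1/13) = -188/1337 - 1171/13 = -1568071/17381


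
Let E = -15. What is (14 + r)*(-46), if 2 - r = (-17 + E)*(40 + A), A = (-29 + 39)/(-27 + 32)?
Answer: -62560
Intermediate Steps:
A = 2 (A = 10/5 = 10*(⅕) = 2)
r = 1346 (r = 2 - (-17 - 15)*(40 + 2) = 2 - (-32)*42 = 2 - 1*(-1344) = 2 + 1344 = 1346)
(14 + r)*(-46) = (14 + 1346)*(-46) = 1360*(-46) = -62560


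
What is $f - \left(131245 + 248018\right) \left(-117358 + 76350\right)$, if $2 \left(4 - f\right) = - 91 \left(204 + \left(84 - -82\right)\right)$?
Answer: $15552833943$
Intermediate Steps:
$f = 16839$ ($f = 4 - \frac{\left(-91\right) \left(204 + \left(84 - -82\right)\right)}{2} = 4 - \frac{\left(-91\right) \left(204 + \left(84 + 82\right)\right)}{2} = 4 - \frac{\left(-91\right) \left(204 + 166\right)}{2} = 4 - \frac{\left(-91\right) 370}{2} = 4 - -16835 = 4 + 16835 = 16839$)
$f - \left(131245 + 248018\right) \left(-117358 + 76350\right) = 16839 - \left(131245 + 248018\right) \left(-117358 + 76350\right) = 16839 - 379263 \left(-41008\right) = 16839 - -15552817104 = 16839 + 15552817104 = 15552833943$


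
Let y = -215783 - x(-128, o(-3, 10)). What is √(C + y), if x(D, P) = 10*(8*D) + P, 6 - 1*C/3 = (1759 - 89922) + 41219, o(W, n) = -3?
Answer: I*√64690 ≈ 254.34*I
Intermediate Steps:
C = 140850 (C = 18 - 3*((1759 - 89922) + 41219) = 18 - 3*(-88163 + 41219) = 18 - 3*(-46944) = 18 + 140832 = 140850)
x(D, P) = P + 80*D (x(D, P) = 80*D + P = P + 80*D)
y = -205540 (y = -215783 - (-3 + 80*(-128)) = -215783 - (-3 - 10240) = -215783 - 1*(-10243) = -215783 + 10243 = -205540)
√(C + y) = √(140850 - 205540) = √(-64690) = I*√64690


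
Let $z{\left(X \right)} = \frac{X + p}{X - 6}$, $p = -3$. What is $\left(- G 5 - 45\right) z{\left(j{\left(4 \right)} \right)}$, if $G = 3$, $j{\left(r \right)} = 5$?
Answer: $120$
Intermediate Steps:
$z{\left(X \right)} = \frac{-3 + X}{-6 + X}$ ($z{\left(X \right)} = \frac{X - 3}{X - 6} = \frac{-3 + X}{-6 + X}$)
$\left(- G 5 - 45\right) z{\left(j{\left(4 \right)} \right)} = \left(\left(-1\right) 3 \cdot 5 - 45\right) \frac{-3 + 5}{-6 + 5} = \left(\left(-3\right) 5 - 45\right) \frac{1}{-1} \cdot 2 = \left(-15 - 45\right) \left(\left(-1\right) 2\right) = \left(-60\right) \left(-2\right) = 120$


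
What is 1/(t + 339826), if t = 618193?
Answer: 1/958019 ≈ 1.0438e-6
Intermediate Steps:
1/(t + 339826) = 1/(618193 + 339826) = 1/958019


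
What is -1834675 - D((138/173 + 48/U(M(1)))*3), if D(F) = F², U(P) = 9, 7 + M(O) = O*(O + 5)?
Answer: -54920113199/29929 ≈ -1.8350e+6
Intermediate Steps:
M(O) = -7 + O*(5 + O) (M(O) = -7 + O*(O + 5) = -7 + O*(5 + O))
-1834675 - D((138/173 + 48/U(M(1)))*3) = -1834675 - ((138/173 + 48/9)*3)² = -1834675 - ((138*(1/173) + 48*(⅑))*3)² = -1834675 - ((138/173 + 16/3)*3)² = -1834675 - ((3182/519)*3)² = -1834675 - (3182/173)² = -1834675 - 1*10125124/29929 = -1834675 - 10125124/29929 = -54920113199/29929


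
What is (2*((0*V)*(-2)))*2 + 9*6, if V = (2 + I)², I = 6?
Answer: 54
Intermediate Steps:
V = 64 (V = (2 + 6)² = 8² = 64)
(2*((0*V)*(-2)))*2 + 9*6 = (2*((0*64)*(-2)))*2 + 9*6 = (2*(0*(-2)))*2 + 54 = (2*0)*2 + 54 = 0*2 + 54 = 0 + 54 = 54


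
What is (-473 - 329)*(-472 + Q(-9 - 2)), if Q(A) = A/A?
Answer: 377742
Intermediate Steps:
Q(A) = 1
(-473 - 329)*(-472 + Q(-9 - 2)) = (-473 - 329)*(-472 + 1) = -802*(-471) = 377742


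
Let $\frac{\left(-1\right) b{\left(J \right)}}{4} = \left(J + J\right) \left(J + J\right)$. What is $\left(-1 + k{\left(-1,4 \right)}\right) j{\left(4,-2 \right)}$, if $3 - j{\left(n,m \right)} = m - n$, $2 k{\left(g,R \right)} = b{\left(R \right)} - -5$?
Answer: $- \frac{2277}{2} \approx -1138.5$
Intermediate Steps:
$b{\left(J \right)} = - 16 J^{2}$ ($b{\left(J \right)} = - 4 \left(J + J\right) \left(J + J\right) = - 4 \cdot 2 J 2 J = - 4 \cdot 4 J^{2} = - 16 J^{2}$)
$k{\left(g,R \right)} = \frac{5}{2} - 8 R^{2}$ ($k{\left(g,R \right)} = \frac{- 16 R^{2} - -5}{2} = \frac{- 16 R^{2} + 5}{2} = \frac{5 - 16 R^{2}}{2} = \frac{5}{2} - 8 R^{2}$)
$j{\left(n,m \right)} = 3 + n - m$ ($j{\left(n,m \right)} = 3 - \left(m - n\right) = 3 + n - m$)
$\left(-1 + k{\left(-1,4 \right)}\right) j{\left(4,-2 \right)} = \left(-1 + \left(\frac{5}{2} - 8 \cdot 4^{2}\right)\right) \left(3 + 4 - -2\right) = \left(-1 + \left(\frac{5}{2} - 128\right)\right) \left(3 + 4 + 2\right) = \left(-1 + \left(\frac{5}{2} - 128\right)\right) 9 = \left(-1 - \frac{251}{2}\right) 9 = \left(- \frac{253}{2}\right) 9 = - \frac{2277}{2}$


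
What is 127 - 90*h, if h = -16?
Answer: 1567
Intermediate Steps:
127 - 90*h = 127 - 90*(-16) = 127 + 1440 = 1567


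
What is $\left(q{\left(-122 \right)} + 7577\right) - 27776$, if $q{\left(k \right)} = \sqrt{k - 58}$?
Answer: $-20199 + 6 i \sqrt{5} \approx -20199.0 + 13.416 i$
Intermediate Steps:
$q{\left(k \right)} = \sqrt{-58 + k}$
$\left(q{\left(-122 \right)} + 7577\right) - 27776 = \left(\sqrt{-58 - 122} + 7577\right) - 27776 = \left(\sqrt{-180} + 7577\right) - 27776 = \left(6 i \sqrt{5} + 7577\right) - 27776 = \left(7577 + 6 i \sqrt{5}\right) - 27776 = -20199 + 6 i \sqrt{5}$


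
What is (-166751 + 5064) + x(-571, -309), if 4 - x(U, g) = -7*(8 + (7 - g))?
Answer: -159415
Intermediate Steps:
x(U, g) = 109 - 7*g (x(U, g) = 4 - (-7)*(8 + (7 - g)) = 4 - (-7)*(15 - g) = 4 - (-105 + 7*g) = 4 + (105 - 7*g) = 109 - 7*g)
(-166751 + 5064) + x(-571, -309) = (-166751 + 5064) + (109 - 7*(-309)) = -161687 + (109 + 2163) = -161687 + 2272 = -159415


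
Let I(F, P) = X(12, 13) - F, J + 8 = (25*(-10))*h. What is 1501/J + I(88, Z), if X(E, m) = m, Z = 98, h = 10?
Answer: -9979/132 ≈ -75.599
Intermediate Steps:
J = -2508 (J = -8 + (25*(-10))*10 = -8 - 250*10 = -8 - 2500 = -2508)
I(F, P) = 13 - F
1501/J + I(88, Z) = 1501/(-2508) + (13 - 1*88) = 1501*(-1/2508) + (13 - 88) = -79/132 - 75 = -9979/132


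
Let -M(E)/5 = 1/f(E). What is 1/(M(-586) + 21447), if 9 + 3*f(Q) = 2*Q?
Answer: 1181/25328922 ≈ 4.6627e-5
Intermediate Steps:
f(Q) = -3 + 2*Q/3 (f(Q) = -3 + (2*Q)/3 = -3 + 2*Q/3)
M(E) = -5/(-3 + 2*E/3)
1/(M(-586) + 21447) = 1/(-15/(-9 + 2*(-586)) + 21447) = 1/(-15/(-9 - 1172) + 21447) = 1/(-15/(-1181) + 21447) = 1/(-15*(-1/1181) + 21447) = 1/(15/1181 + 21447) = 1/(25328922/1181) = 1181/25328922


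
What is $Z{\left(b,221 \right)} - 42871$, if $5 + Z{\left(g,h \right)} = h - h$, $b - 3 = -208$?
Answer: $-42876$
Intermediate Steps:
$b = -205$ ($b = 3 - 208 = -205$)
$Z{\left(g,h \right)} = -5$ ($Z{\left(g,h \right)} = -5 + \left(h - h\right) = -5 + 0 = -5$)
$Z{\left(b,221 \right)} - 42871 = -5 - 42871 = -42876$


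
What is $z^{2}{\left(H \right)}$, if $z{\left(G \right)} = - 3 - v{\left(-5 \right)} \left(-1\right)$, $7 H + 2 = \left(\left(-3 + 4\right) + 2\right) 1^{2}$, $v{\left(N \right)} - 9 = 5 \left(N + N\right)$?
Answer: $15129$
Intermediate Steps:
$v{\left(N \right)} = 9 + 10 N$ ($v{\left(N \right)} = 9 + 5 \left(N + N\right) = 9 + 5 \cdot 2 N = 9 + 10 N$)
$H = \frac{1}{7}$ ($H = - \frac{2}{7} + \frac{\left(\left(-3 + 4\right) + 2\right) 1^{2}}{7} = - \frac{2}{7} + \frac{\left(1 + 2\right) 1}{7} = - \frac{2}{7} + \frac{3 \cdot 1}{7} = - \frac{2}{7} + \frac{1}{7} \cdot 3 = - \frac{2}{7} + \frac{3}{7} = \frac{1}{7} \approx 0.14286$)
$z{\left(G \right)} = 123$ ($z{\left(G \right)} = - 3 - (9 + 10 \left(-5\right)) \left(-1\right) = - 3 - (9 - 50) \left(-1\right) = - 3 \left(-1\right) \left(-41\right) \left(-1\right) = - 3 \cdot 41 \left(-1\right) = \left(-3\right) \left(-41\right) = 123$)
$z^{2}{\left(H \right)} = 123^{2} = 15129$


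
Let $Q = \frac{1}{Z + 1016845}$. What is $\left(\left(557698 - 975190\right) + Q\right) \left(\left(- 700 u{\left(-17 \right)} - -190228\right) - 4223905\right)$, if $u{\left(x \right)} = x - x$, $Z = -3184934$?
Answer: $\frac{3651122318171295153}{2168089} \approx 1.684 \cdot 10^{12}$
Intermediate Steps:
$u{\left(x \right)} = 0$
$Q = - \frac{1}{2168089}$ ($Q = \frac{1}{-3184934 + 1016845} = \frac{1}{-2168089} = - \frac{1}{2168089} \approx -4.6124 \cdot 10^{-7}$)
$\left(\left(557698 - 975190\right) + Q\right) \left(\left(- 700 u{\left(-17 \right)} - -190228\right) - 4223905\right) = \left(\left(557698 - 975190\right) - \frac{1}{2168089}\right) \left(\left(\left(-700\right) 0 - -190228\right) - 4223905\right) = \left(\left(557698 - 975190\right) - \frac{1}{2168089}\right) \left(\left(0 + 190228\right) - 4223905\right) = \left(-417492 - \frac{1}{2168089}\right) \left(190228 - 4223905\right) = \left(- \frac{905159812789}{2168089}\right) \left(-4033677\right) = \frac{3651122318171295153}{2168089}$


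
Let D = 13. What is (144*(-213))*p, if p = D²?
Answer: -5183568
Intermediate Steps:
p = 169 (p = 13² = 169)
(144*(-213))*p = (144*(-213))*169 = -30672*169 = -5183568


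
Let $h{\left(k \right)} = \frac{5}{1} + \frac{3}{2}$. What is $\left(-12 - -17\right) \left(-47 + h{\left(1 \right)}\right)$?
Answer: $- \frac{405}{2} \approx -202.5$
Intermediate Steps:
$h{\left(k \right)} = \frac{13}{2}$ ($h{\left(k \right)} = 5 \cdot 1 + 3 \cdot \frac{1}{2} = 5 + \frac{3}{2} = \frac{13}{2}$)
$\left(-12 - -17\right) \left(-47 + h{\left(1 \right)}\right) = \left(-12 - -17\right) \left(-47 + \frac{13}{2}\right) = \left(-12 + 17\right) \left(- \frac{81}{2}\right) = 5 \left(- \frac{81}{2}\right) = - \frac{405}{2}$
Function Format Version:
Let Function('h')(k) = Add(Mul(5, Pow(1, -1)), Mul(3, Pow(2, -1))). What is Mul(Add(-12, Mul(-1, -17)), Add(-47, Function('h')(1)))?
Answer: Rational(-405, 2) ≈ -202.50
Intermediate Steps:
Function('h')(k) = Rational(13, 2) (Function('h')(k) = Add(Mul(5, 1), Mul(3, Rational(1, 2))) = Add(5, Rational(3, 2)) = Rational(13, 2))
Mul(Add(-12, Mul(-1, -17)), Add(-47, Function('h')(1))) = Mul(Add(-12, Mul(-1, -17)), Add(-47, Rational(13, 2))) = Mul(Add(-12, 17), Rational(-81, 2)) = Mul(5, Rational(-81, 2)) = Rational(-405, 2)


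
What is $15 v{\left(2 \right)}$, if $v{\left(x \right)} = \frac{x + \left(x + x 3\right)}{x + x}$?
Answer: $\frac{75}{2} \approx 37.5$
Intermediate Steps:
$v{\left(x \right)} = \frac{5}{2}$ ($v{\left(x \right)} = \frac{x + \left(x + 3 x\right)}{2 x} = \left(x + 4 x\right) \frac{1}{2 x} = 5 x \frac{1}{2 x} = \frac{5}{2}$)
$15 v{\left(2 \right)} = 15 \cdot \frac{5}{2} = \frac{75}{2}$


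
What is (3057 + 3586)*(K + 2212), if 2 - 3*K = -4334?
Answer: 72886996/3 ≈ 2.4296e+7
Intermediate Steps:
K = 4336/3 (K = 2/3 - 1/3*(-4334) = 2/3 + 4334/3 = 4336/3 ≈ 1445.3)
(3057 + 3586)*(K + 2212) = (3057 + 3586)*(4336/3 + 2212) = 6643*(10972/3) = 72886996/3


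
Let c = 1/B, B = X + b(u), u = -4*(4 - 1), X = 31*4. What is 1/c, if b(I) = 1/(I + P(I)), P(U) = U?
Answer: 2975/24 ≈ 123.96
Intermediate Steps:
X = 124
u = -12 (u = -4*3 = -12)
b(I) = 1/(2*I) (b(I) = 1/(I + I) = 1/(2*I))
B = 2975/24 (B = 124 + (½)/(-12) = 124 + (½)*(-1/12) = 124 - 1/24 = 2975/24 ≈ 123.96)
c = 24/2975 (c = 1/(2975/24) = 24/2975 ≈ 0.0080672)
1/c = 1/(24/2975) = 2975/24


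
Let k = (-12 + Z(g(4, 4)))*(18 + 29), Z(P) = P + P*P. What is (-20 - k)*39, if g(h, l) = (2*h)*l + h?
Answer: -2420340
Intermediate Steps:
g(h, l) = h + 2*h*l (g(h, l) = 2*h*l + h = h + 2*h*l)
Z(P) = P + P**2
k = 62040 (k = (-12 + (4*(1 + 2*4))*(1 + 4*(1 + 2*4)))*(18 + 29) = (-12 + (4*(1 + 8))*(1 + 4*(1 + 8)))*47 = (-12 + (4*9)*(1 + 4*9))*47 = (-12 + 36*(1 + 36))*47 = (-12 + 36*37)*47 = (-12 + 1332)*47 = 1320*47 = 62040)
(-20 - k)*39 = (-20 - 1*62040)*39 = (-20 - 62040)*39 = -62060*39 = -2420340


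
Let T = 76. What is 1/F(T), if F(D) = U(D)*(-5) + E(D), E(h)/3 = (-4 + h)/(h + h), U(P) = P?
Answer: -19/7193 ≈ -0.0026415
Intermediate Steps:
E(h) = 3*(-4 + h)/(2*h) (E(h) = 3*((-4 + h)/(h + h)) = 3*((-4 + h)/((2*h))) = 3*((-4 + h)*(1/(2*h))) = 3*((-4 + h)/(2*h)) = 3*(-4 + h)/(2*h))
F(D) = 3/2 - 6/D - 5*D (F(D) = D*(-5) + (3/2 - 6/D) = -5*D + (3/2 - 6/D) = 3/2 - 6/D - 5*D)
1/F(T) = 1/(3/2 - 6/76 - 5*76) = 1/(3/2 - 6*1/76 - 380) = 1/(3/2 - 3/38 - 380) = 1/(-7193/19) = -19/7193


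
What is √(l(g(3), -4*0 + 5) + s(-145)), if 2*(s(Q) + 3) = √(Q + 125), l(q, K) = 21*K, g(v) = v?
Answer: √(102 + I*√5) ≈ 10.1 + 0.1107*I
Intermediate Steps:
s(Q) = -3 + √(125 + Q)/2 (s(Q) = -3 + √(Q + 125)/2 = -3 + √(125 + Q)/2)
√(l(g(3), -4*0 + 5) + s(-145)) = √(21*(-4*0 + 5) + (-3 + √(125 - 145)/2)) = √(21*(0 + 5) + (-3 + √(-20)/2)) = √(21*5 + (-3 + (2*I*√5)/2)) = √(105 + (-3 + I*√5)) = √(102 + I*√5)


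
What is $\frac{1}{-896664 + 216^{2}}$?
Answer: $- \frac{1}{850008} \approx -1.1765 \cdot 10^{-6}$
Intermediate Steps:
$\frac{1}{-896664 + 216^{2}} = \frac{1}{-896664 + 46656} = \frac{1}{-850008} = - \frac{1}{850008}$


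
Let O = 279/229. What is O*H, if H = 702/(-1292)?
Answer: -97929/147934 ≈ -0.66198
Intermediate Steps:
O = 279/229 (O = 279*(1/229) = 279/229 ≈ 1.2183)
H = -351/646 (H = 702*(-1/1292) = -351/646 ≈ -0.54334)
O*H = (279/229)*(-351/646) = -97929/147934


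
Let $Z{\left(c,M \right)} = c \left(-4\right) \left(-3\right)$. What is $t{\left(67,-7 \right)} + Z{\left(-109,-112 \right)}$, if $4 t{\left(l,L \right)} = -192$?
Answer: $-1356$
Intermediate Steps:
$t{\left(l,L \right)} = -48$ ($t{\left(l,L \right)} = \frac{1}{4} \left(-192\right) = -48$)
$Z{\left(c,M \right)} = 12 c$ ($Z{\left(c,M \right)} = - 4 c \left(-3\right) = 12 c$)
$t{\left(67,-7 \right)} + Z{\left(-109,-112 \right)} = -48 + 12 \left(-109\right) = -48 - 1308 = -1356$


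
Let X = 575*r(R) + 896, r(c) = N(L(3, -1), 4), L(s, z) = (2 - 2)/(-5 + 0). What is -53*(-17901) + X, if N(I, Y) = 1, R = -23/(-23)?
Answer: 950224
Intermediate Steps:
L(s, z) = 0 (L(s, z) = 0/(-5) = 0*(-1/5) = 0)
R = 1 (R = -23*(-1/23) = 1)
r(c) = 1
X = 1471 (X = 575*1 + 896 = 575 + 896 = 1471)
-53*(-17901) + X = -53*(-17901) + 1471 = 948753 + 1471 = 950224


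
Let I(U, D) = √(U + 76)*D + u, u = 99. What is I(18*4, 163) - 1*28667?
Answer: -28568 + 326*√37 ≈ -26585.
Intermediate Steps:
I(U, D) = 99 + D*√(76 + U) (I(U, D) = √(U + 76)*D + 99 = √(76 + U)*D + 99 = D*√(76 + U) + 99 = 99 + D*√(76 + U))
I(18*4, 163) - 1*28667 = (99 + 163*√(76 + 18*4)) - 1*28667 = (99 + 163*√(76 + 72)) - 28667 = (99 + 163*√148) - 28667 = (99 + 163*(2*√37)) - 28667 = (99 + 326*√37) - 28667 = -28568 + 326*√37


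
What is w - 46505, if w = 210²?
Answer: -2405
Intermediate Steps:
w = 44100
w - 46505 = 44100 - 46505 = -2405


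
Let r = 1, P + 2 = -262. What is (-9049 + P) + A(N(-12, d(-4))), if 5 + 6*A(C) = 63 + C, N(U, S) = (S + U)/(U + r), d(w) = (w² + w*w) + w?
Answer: -307018/33 ≈ -9303.6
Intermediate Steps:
P = -264 (P = -2 - 262 = -264)
d(w) = w + 2*w² (d(w) = (w² + w²) + w = 2*w² + w = w + 2*w²)
N(U, S) = (S + U)/(1 + U) (N(U, S) = (S + U)/(U + 1) = (S + U)/(1 + U))
A(C) = 29/3 + C/6 (A(C) = -⅚ + (63 + C)/6 = -⅚ + (21/2 + C/6) = 29/3 + C/6)
(-9049 + P) + A(N(-12, d(-4))) = (-9049 - 264) + (29/3 + ((-4*(1 + 2*(-4)) - 12)/(1 - 12))/6) = -9313 + (29/3 + ((-4*(1 - 8) - 12)/(-11))/6) = -9313 + (29/3 + (-(-4*(-7) - 12)/11)/6) = -9313 + (29/3 + (-(28 - 12)/11)/6) = -9313 + (29/3 + (-1/11*16)/6) = -9313 + (29/3 + (⅙)*(-16/11)) = -9313 + (29/3 - 8/33) = -9313 + 311/33 = -307018/33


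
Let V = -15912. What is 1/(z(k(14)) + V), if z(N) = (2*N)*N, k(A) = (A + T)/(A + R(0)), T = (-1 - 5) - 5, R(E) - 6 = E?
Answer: -200/3182391 ≈ -6.2846e-5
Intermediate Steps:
R(E) = 6 + E
T = -11 (T = -6 - 5 = -11)
k(A) = (-11 + A)/(6 + A) (k(A) = (A - 11)/(A + (6 + 0)) = (-11 + A)/(A + 6) = (-11 + A)/(6 + A))
z(N) = 2*N**2
1/(z(k(14)) + V) = 1/(2*((-11 + 14)/(6 + 14))**2 - 15912) = 1/(2*(3/20)**2 - 15912) = 1/(2*(9/400) - 15912) = 1/(9/200 - 15912) = 1/(-3182391/200) = -200/3182391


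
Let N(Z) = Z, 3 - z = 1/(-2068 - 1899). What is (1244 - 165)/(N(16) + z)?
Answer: 329261/5798 ≈ 56.789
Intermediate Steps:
z = 11902/3967 (z = 3 - 1/(-2068 - 1899) = 3 - 1/(-3967) = 3 - 1*(-1/3967) = 3 + 1/3967 = 11902/3967 ≈ 3.0003)
(1244 - 165)/(N(16) + z) = (1244 - 165)/(16 + 11902/3967) = 1079/(75374/3967) = 1079*(3967/75374) = 329261/5798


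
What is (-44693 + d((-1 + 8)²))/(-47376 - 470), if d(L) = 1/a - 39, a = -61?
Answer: 2728653/2918606 ≈ 0.93492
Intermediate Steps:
d(L) = -2380/61 (d(L) = 1/(-61) - 39 = -1/61 - 39 = -2380/61)
(-44693 + d((-1 + 8)²))/(-47376 - 470) = (-44693 - 2380/61)/(-47376 - 470) = -2728653/61/(-47846) = -2728653/61*(-1/47846) = 2728653/2918606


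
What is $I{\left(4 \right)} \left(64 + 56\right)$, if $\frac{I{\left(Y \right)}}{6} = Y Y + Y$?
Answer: $14400$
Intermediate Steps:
$I{\left(Y \right)} = 6 Y + 6 Y^{2}$ ($I{\left(Y \right)} = 6 \left(Y Y + Y\right) = 6 \left(Y^{2} + Y\right) = 6 \left(Y + Y^{2}\right) = 6 Y + 6 Y^{2}$)
$I{\left(4 \right)} \left(64 + 56\right) = 6 \cdot 4 \left(1 + 4\right) \left(64 + 56\right) = 6 \cdot 4 \cdot 5 \cdot 120 = 120 \cdot 120 = 14400$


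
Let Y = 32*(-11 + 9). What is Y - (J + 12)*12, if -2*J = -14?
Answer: -292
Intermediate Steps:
J = 7 (J = -1/2*(-14) = 7)
Y = -64 (Y = 32*(-2) = -64)
Y - (J + 12)*12 = -64 - (7 + 12)*12 = -64 - 19*12 = -64 - 1*228 = -64 - 228 = -292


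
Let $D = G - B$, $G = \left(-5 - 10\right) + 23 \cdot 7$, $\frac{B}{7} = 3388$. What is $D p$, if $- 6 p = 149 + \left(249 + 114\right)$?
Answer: $\frac{6033920}{3} \approx 2.0113 \cdot 10^{6}$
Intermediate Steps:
$B = 23716$ ($B = 7 \cdot 3388 = 23716$)
$G = 146$ ($G = \left(-5 - 10\right) + 161 = -15 + 161 = 146$)
$p = - \frac{256}{3}$ ($p = - \frac{149 + \left(249 + 114\right)}{6} = - \frac{149 + 363}{6} = \left(- \frac{1}{6}\right) 512 = - \frac{256}{3} \approx -85.333$)
$D = -23570$ ($D = 146 - 23716 = -23570$)
$D p = \left(-23570\right) \left(- \frac{256}{3}\right) = \frac{6033920}{3}$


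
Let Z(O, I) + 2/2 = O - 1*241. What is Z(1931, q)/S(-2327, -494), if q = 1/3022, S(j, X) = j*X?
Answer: 1689/1149538 ≈ 0.0014693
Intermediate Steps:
S(j, X) = X*j
q = 1/3022 ≈ 0.00033091
Z(O, I) = -242 + O (Z(O, I) = -1 + (O - 1*241) = -1 + (O - 241) = -1 + (-241 + O) = -242 + O)
Z(1931, q)/S(-2327, -494) = (-242 + 1931)/((-494*(-2327))) = 1689/1149538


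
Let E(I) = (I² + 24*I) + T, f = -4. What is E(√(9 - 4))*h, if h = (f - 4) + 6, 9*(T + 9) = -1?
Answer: 74/9 - 48*√5 ≈ -99.109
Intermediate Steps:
T = -82/9 (T = -9 + (⅑)*(-1) = -9 - ⅑ = -82/9 ≈ -9.1111)
E(I) = -82/9 + I² + 24*I (E(I) = (I² + 24*I) - 82/9 = -82/9 + I² + 24*I)
h = -2 (h = (-4 - 4) + 6 = -8 + 6 = -2)
E(√(9 - 4))*h = (-82/9 + (√(9 - 4))² + 24*√(9 - 4))*(-2) = (-82/9 + (√5)² + 24*√5)*(-2) = (-82/9 + 5 + 24*√5)*(-2) = (-37/9 + 24*√5)*(-2) = 74/9 - 48*√5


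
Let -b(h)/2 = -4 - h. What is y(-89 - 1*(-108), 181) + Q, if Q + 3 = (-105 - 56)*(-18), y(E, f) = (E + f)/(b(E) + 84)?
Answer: 37655/13 ≈ 2896.5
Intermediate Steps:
b(h) = 8 + 2*h (b(h) = -2*(-4 - h) = 8 + 2*h)
y(E, f) = (E + f)/(92 + 2*E) (y(E, f) = (E + f)/((8 + 2*E) + 84) = (E + f)/(92 + 2*E))
Q = 2895 (Q = -3 + (-105 - 56)*(-18) = -3 - 161*(-18) = -3 + 2898 = 2895)
y(-89 - 1*(-108), 181) + Q = ((-89 - 1*(-108)) + 181)/(2*(46 + (-89 - 1*(-108)))) + 2895 = ((-89 + 108) + 181)/(2*(46 + (-89 + 108))) + 2895 = (19 + 181)/(2*(46 + 19)) + 2895 = (½)*200/65 + 2895 = (½)*(1/65)*200 + 2895 = 20/13 + 2895 = 37655/13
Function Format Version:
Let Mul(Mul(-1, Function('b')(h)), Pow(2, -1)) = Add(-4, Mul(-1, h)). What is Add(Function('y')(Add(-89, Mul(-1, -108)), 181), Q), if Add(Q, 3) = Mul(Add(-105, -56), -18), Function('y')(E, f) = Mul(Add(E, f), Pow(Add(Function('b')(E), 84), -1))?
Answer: Rational(37655, 13) ≈ 2896.5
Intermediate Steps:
Function('b')(h) = Add(8, Mul(2, h)) (Function('b')(h) = Mul(-2, Add(-4, Mul(-1, h))) = Add(8, Mul(2, h)))
Function('y')(E, f) = Mul(Pow(Add(92, Mul(2, E)), -1), Add(E, f)) (Function('y')(E, f) = Mul(Add(E, f), Pow(Add(Add(8, Mul(2, E)), 84), -1)) = Mul(Add(E, f), Pow(Add(92, Mul(2, E)), -1)) = Mul(Pow(Add(92, Mul(2, E)), -1), Add(E, f)))
Q = 2895 (Q = Add(-3, Mul(Add(-105, -56), -18)) = Add(-3, Mul(-161, -18)) = Add(-3, 2898) = 2895)
Add(Function('y')(Add(-89, Mul(-1, -108)), 181), Q) = Add(Mul(Rational(1, 2), Pow(Add(46, Add(-89, Mul(-1, -108))), -1), Add(Add(-89, Mul(-1, -108)), 181)), 2895) = Add(Mul(Rational(1, 2), Pow(Add(46, Add(-89, 108)), -1), Add(Add(-89, 108), 181)), 2895) = Add(Mul(Rational(1, 2), Pow(Add(46, 19), -1), Add(19, 181)), 2895) = Add(Mul(Rational(1, 2), Pow(65, -1), 200), 2895) = Add(Mul(Rational(1, 2), Rational(1, 65), 200), 2895) = Add(Rational(20, 13), 2895) = Rational(37655, 13)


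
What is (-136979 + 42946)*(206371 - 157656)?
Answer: -4580817595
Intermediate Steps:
(-136979 + 42946)*(206371 - 157656) = -94033*48715 = -4580817595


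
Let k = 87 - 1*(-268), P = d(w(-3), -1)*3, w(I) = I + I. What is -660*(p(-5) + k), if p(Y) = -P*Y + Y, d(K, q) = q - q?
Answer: -231000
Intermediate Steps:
w(I) = 2*I
d(K, q) = 0
P = 0 (P = 0*3 = 0)
k = 355 (k = 87 + 268 = 355)
p(Y) = Y (p(Y) = -0*Y + Y = -1*0 + Y = 0 + Y = Y)
-660*(p(-5) + k) = -660*(-5 + 355) = -660*350 = -231000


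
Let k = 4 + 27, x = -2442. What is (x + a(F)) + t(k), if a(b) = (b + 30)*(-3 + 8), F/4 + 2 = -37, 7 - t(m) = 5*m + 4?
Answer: -3224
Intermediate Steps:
k = 31
t(m) = 3 - 5*m (t(m) = 7 - (5*m + 4) = 7 - (4 + 5*m) = 7 + (-4 - 5*m) = 3 - 5*m)
F = -156 (F = -8 + 4*(-37) = -8 - 148 = -156)
a(b) = 150 + 5*b (a(b) = (30 + b)*5 = 150 + 5*b)
(x + a(F)) + t(k) = (-2442 + (150 + 5*(-156))) + (3 - 5*31) = (-2442 + (150 - 780)) + (3 - 155) = (-2442 - 630) - 152 = -3072 - 152 = -3224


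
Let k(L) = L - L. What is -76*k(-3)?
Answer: 0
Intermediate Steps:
k(L) = 0
-76*k(-3) = -76*0 = 0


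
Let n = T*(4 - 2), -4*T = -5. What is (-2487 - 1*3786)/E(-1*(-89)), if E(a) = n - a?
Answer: 12546/173 ≈ 72.520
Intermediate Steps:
T = 5/4 (T = -¼*(-5) = 5/4 ≈ 1.2500)
n = 5/2 (n = 5*(4 - 2)/4 = (5/4)*2 = 5/2 ≈ 2.5000)
E(a) = 5/2 - a
(-2487 - 1*3786)/E(-1*(-89)) = (-2487 - 1*3786)/(5/2 - (-1)*(-89)) = (-2487 - 3786)/(5/2 - 1*89) = -6273/(5/2 - 89) = -6273/(-173/2) = -6273*(-2/173) = 12546/173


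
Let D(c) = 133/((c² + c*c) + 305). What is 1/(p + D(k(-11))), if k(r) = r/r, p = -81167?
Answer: -307/24918136 ≈ -1.2320e-5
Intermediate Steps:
k(r) = 1
D(c) = 133/(305 + 2*c²) (D(c) = 133/((c² + c²) + 305) = 133/(2*c² + 305) = 133/(305 + 2*c²))
1/(p + D(k(-11))) = 1/(-81167 + 133/(305 + 2*1²)) = 1/(-81167 + 133/(305 + 2*1)) = 1/(-81167 + 133/(305 + 2)) = 1/(-81167 + 133/307) = 1/(-24918136/307) = -307/24918136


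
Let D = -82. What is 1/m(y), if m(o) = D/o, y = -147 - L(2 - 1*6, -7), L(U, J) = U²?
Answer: 163/82 ≈ 1.9878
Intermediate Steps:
y = -163 (y = -147 - (2 - 1*6)² = -147 - (2 - 6)² = -147 - 1*(-4)² = -147 - 1*16 = -147 - 16 = -163)
m(o) = -82/o
1/m(y) = 1/(-82/(-163)) = 1/(-82*(-1/163)) = 1/(82/163) = 163/82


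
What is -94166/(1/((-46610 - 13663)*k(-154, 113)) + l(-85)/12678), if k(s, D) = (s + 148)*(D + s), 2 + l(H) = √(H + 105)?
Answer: -14587263523717121536236/97687826503979 - 14581029750017174528904*√5/97687826503979 ≈ -4.8308e+8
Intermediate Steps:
l(H) = -2 + √(105 + H) (l(H) = -2 + √(H + 105) = -2 + √(105 + H))
k(s, D) = (148 + s)*(D + s)
-94166/(1/((-46610 - 13663)*k(-154, 113)) + l(-85)/12678) = -94166/(1/((-46610 - 13663)*((-154)² + 148*113 + 148*(-154) + 113*(-154))) + (-2 + √(105 - 85))/12678) = -94166/(1/((-60273)*(23716 + 16724 - 22792 - 17402)) + (-2 + √20)*(1/12678)) = -94166/(-1/60273/246 + (-2 + 2*√5)*(1/12678)) = -94166/(-1/60273*1/246 + (-1/6339 + √5/6339)) = -94166/(-1/14827158 + (-1/6339 + √5/6339)) = -94166/(-4944499/31329784854 + √5/6339)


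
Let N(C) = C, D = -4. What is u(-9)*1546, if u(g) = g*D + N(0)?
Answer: 55656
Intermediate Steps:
u(g) = -4*g (u(g) = g*(-4) + 0 = -4*g + 0 = -4*g)
u(-9)*1546 = -4*(-9)*1546 = 36*1546 = 55656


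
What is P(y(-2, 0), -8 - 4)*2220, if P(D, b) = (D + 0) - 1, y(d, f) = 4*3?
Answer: 24420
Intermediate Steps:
y(d, f) = 12
P(D, b) = -1 + D (P(D, b) = D - 1 = -1 + D)
P(y(-2, 0), -8 - 4)*2220 = (-1 + 12)*2220 = 11*2220 = 24420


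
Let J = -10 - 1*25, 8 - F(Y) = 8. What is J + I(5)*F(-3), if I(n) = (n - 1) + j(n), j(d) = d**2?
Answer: -35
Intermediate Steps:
F(Y) = 0 (F(Y) = 8 - 1*8 = 8 - 8 = 0)
J = -35 (J = -10 - 25 = -35)
I(n) = -1 + n + n**2 (I(n) = (n - 1) + n**2 = (-1 + n) + n**2 = -1 + n + n**2)
J + I(5)*F(-3) = -35 + (-1 + 5 + 5**2)*0 = -35 + (-1 + 5 + 25)*0 = -35 + 29*0 = -35 + 0 = -35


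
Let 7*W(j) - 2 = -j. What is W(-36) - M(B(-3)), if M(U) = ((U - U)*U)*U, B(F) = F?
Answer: 38/7 ≈ 5.4286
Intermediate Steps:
M(U) = 0 (M(U) = (0*U)*U = 0*U = 0)
W(j) = 2/7 - j/7 (W(j) = 2/7 + (-j)/7 = 2/7 - j/7)
W(-36) - M(B(-3)) = (2/7 - 1/7*(-36)) - 1*0 = (2/7 + 36/7) + 0 = 38/7 + 0 = 38/7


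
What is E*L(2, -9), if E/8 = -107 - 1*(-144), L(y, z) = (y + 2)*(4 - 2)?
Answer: 2368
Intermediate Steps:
L(y, z) = 4 + 2*y (L(y, z) = (2 + y)*2 = 4 + 2*y)
E = 296 (E = 8*(-107 - 1*(-144)) = 8*(-107 + 144) = 8*37 = 296)
E*L(2, -9) = 296*(4 + 2*2) = 296*(4 + 4) = 296*8 = 2368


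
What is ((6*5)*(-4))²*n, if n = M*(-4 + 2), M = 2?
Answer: -57600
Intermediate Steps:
n = -4 (n = 2*(-4 + 2) = 2*(-2) = -4)
((6*5)*(-4))²*n = ((6*5)*(-4))²*(-4) = (30*(-4))²*(-4) = (-120)²*(-4) = 14400*(-4) = -57600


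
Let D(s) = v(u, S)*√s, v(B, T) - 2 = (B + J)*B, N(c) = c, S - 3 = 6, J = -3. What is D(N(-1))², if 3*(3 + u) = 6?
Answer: -36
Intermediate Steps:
u = -1 (u = -3 + (⅓)*6 = -3 + 2 = -1)
S = 9 (S = 3 + 6 = 9)
v(B, T) = 2 + B*(-3 + B) (v(B, T) = 2 + (B - 3)*B = 2 + (-3 + B)*B = 2 + B*(-3 + B))
D(s) = 6*√s (D(s) = (2 + (-1)² - 3*(-1))*√s = (2 + 1 + 3)*√s = 6*√s)
D(N(-1))² = (6*√(-1))² = (6*I)² = -36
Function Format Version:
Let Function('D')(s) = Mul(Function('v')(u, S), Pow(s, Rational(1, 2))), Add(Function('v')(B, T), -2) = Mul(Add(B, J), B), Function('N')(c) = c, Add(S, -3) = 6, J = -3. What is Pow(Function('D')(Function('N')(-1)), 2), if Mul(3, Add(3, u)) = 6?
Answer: -36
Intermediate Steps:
u = -1 (u = Add(-3, Mul(Rational(1, 3), 6)) = Add(-3, 2) = -1)
S = 9 (S = Add(3, 6) = 9)
Function('v')(B, T) = Add(2, Mul(B, Add(-3, B))) (Function('v')(B, T) = Add(2, Mul(Add(B, -3), B)) = Add(2, Mul(Add(-3, B), B)) = Add(2, Mul(B, Add(-3, B))))
Function('D')(s) = Mul(6, Pow(s, Rational(1, 2))) (Function('D')(s) = Mul(Add(2, Pow(-1, 2), Mul(-3, -1)), Pow(s, Rational(1, 2))) = Mul(Add(2, 1, 3), Pow(s, Rational(1, 2))) = Mul(6, Pow(s, Rational(1, 2))))
Pow(Function('D')(Function('N')(-1)), 2) = Pow(Mul(6, Pow(-1, Rational(1, 2))), 2) = Pow(Mul(6, I), 2) = -36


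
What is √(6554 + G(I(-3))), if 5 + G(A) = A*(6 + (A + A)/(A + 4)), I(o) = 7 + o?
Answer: √6577 ≈ 81.099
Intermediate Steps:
G(A) = -5 + A*(6 + 2*A/(4 + A)) (G(A) = -5 + A*(6 + (A + A)/(A + 4)) = -5 + A*(6 + (2*A)/(4 + A)) = -5 + A*(6 + 2*A/(4 + A)))
√(6554 + G(I(-3))) = √(6554 + (-20 + 8*(7 - 3)² + 19*(7 - 3))/(4 + (7 - 3))) = √(6554 + (-20 + 8*4² + 19*4)/(4 + 4)) = √(6554 + (-20 + 8*16 + 76)/8) = √(6554 + (-20 + 128 + 76)/8) = √(6554 + (⅛)*184) = √(6554 + 23) = √6577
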